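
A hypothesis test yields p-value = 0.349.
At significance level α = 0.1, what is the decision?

Answer: fail to reject H₀

Derivation:
Compare p-value to α:
0.349 ≥ 0.1
Decision: fail to reject H₀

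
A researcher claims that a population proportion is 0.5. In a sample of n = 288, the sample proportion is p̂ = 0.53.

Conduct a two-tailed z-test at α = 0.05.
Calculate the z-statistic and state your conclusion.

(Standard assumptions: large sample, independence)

Answer: z = 1.0182, fail to reject H₀

Derivation:
H₀: p = 0.5, H₁: p ≠ 0.5
Standard error: SE = √(p₀(1-p₀)/n) = √(0.5×0.5/288) = 0.029463
z-statistic: z = (p̂ - p₀)/SE = (0.53 - 0.5)/0.029463 = 1.0182
Critical value: z_0.025 = ±1.960
p-value = 0.3086
Decision: fail to reject H₀ at α = 0.05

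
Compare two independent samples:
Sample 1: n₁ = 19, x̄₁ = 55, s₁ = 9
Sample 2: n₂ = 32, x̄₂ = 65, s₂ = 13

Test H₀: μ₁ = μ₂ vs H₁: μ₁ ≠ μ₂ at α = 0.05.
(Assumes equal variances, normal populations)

Pooled variance: s²_p = [18×9² + 31×13²]/(49) = 136.6735
s_p = 11.6907
SE = s_p×√(1/n₁ + 1/n₂) = 11.6907×√(1/19 + 1/32) = 3.3859
t = (x̄₁ - x̄₂)/SE = (55 - 65)/3.3859 = -2.9534
df = 49, t-critical = ±2.010
Decision: reject H₀

Answer: t = -2.9534, reject H₀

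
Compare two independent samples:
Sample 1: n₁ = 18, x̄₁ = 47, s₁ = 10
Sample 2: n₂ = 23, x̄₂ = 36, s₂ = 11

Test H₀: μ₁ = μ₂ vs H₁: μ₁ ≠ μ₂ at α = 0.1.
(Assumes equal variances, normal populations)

Pooled variance: s²_p = [17×10² + 22×11²]/(39) = 111.8462
s_p = 10.5757
SE = s_p×√(1/n₁ + 1/n₂) = 10.5757×√(1/18 + 1/23) = 3.3281
t = (x̄₁ - x̄₂)/SE = (47 - 36)/3.3281 = 3.3052
df = 39, t-critical = ±1.685
Decision: reject H₀

Answer: t = 3.3052, reject H₀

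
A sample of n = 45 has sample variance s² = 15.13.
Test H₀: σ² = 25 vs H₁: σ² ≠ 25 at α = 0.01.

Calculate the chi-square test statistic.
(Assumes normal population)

Answer: χ² = 26.6288, fail to reject H₀

Derivation:
df = n - 1 = 44
χ² = (n-1)s²/σ₀² = 44×15.13/25 = 26.6288
Critical values: χ²_{0.995,44} = 23.584, χ²_{0.005,44} = 71.893
Rejection region: χ² < 23.584 or χ² > 71.893
Decision: fail to reject H₀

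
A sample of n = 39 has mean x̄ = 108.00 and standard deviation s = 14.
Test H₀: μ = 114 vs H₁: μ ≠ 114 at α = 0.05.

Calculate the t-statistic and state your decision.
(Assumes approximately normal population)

Answer: t = -2.6764, reject H₀

Derivation:
df = n - 1 = 38
SE = s/√n = 14/√39 = 2.2418
t = (x̄ - μ₀)/SE = (108.00 - 114)/2.2418 = -2.6764
Critical value: t_{0.025,38} = ±2.024
p-value ≈ 0.0109
Decision: reject H₀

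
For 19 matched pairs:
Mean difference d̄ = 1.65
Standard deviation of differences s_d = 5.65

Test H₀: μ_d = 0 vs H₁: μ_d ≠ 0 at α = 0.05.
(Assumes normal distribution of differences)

Answer: t = 1.2730, fail to reject H₀

Derivation:
df = n - 1 = 18
SE = s_d/√n = 5.65/√19 = 1.2962
t = d̄/SE = 1.65/1.2962 = 1.2730
Critical value: t_{0.025,18} = ±2.101
p-value ≈ 0.2192
Decision: fail to reject H₀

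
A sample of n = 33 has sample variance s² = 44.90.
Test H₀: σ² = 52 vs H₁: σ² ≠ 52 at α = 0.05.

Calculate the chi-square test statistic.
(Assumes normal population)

Answer: χ² = 27.6308, fail to reject H₀

Derivation:
df = n - 1 = 32
χ² = (n-1)s²/σ₀² = 32×44.90/52 = 27.6308
Critical values: χ²_{0.975,32} = 18.291, χ²_{0.025,32} = 49.480
Rejection region: χ² < 18.291 or χ² > 49.480
Decision: fail to reject H₀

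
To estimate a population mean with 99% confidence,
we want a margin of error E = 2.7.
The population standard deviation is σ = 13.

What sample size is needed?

z_0.005 = 2.576
n = (z×σ/E)² = (2.576×13/2.7)²
n = 153.8335
Round up: n = 154

Answer: n = 154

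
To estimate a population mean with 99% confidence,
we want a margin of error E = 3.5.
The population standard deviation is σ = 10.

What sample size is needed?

Answer: n = 55

Derivation:
z_0.005 = 2.576
n = (z×σ/E)² = (2.576×10/3.5)²
n = 54.1696
Round up: n = 55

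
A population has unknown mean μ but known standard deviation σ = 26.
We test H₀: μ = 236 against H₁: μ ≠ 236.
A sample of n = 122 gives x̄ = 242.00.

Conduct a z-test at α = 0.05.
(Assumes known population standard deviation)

Standard error: SE = σ/√n = 26/√122 = 2.3539
z-statistic: z = (x̄ - μ₀)/SE = (242.00 - 236)/2.3539 = 2.5490
Critical value: ±1.960
p-value = 0.0108
Decision: reject H₀

Answer: z = 2.5490, reject H₀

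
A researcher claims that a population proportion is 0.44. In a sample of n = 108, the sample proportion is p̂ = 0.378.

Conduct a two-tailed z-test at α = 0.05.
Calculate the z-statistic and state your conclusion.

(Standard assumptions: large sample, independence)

Answer: z = -1.2980, fail to reject H₀

Derivation:
H₀: p = 0.44, H₁: p ≠ 0.44
Standard error: SE = √(p₀(1-p₀)/n) = √(0.44×0.56/108) = 0.047765
z-statistic: z = (p̂ - p₀)/SE = (0.378 - 0.44)/0.047765 = -1.2980
Critical value: z_0.025 = ±1.960
p-value = 0.1943
Decision: fail to reject H₀ at α = 0.05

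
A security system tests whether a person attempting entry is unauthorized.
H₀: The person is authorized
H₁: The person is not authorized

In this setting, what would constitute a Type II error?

A Type I error (probability α) occurs when we reject a true H₀.
A Type II error (probability β) occurs when we fail to reject a false H₀.

Answer: Granting entry to an unauthorized person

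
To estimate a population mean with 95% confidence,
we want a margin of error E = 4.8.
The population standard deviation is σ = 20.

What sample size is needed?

z_0.025 = 1.960
n = (z×σ/E)² = (1.960×20/4.8)²
n = 66.6944
Round up: n = 67

Answer: n = 67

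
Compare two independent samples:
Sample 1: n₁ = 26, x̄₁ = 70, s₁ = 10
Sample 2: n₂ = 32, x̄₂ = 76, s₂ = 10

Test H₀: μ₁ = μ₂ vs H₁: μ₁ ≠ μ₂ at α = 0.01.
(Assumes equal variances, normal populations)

Answer: t = -2.2725, fail to reject H₀

Derivation:
Pooled variance: s²_p = [25×10² + 31×10²]/(56) = 100.0000
s_p = 10.0000
SE = s_p×√(1/n₁ + 1/n₂) = 10.0000×√(1/26 + 1/32) = 2.6403
t = (x̄₁ - x̄₂)/SE = (70 - 76)/2.6403 = -2.2725
df = 56, t-critical = ±2.667
Decision: fail to reject H₀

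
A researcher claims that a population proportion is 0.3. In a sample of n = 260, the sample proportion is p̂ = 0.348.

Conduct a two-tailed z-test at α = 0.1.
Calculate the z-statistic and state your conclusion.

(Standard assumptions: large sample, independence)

Answer: z = 1.6890, reject H₀

Derivation:
H₀: p = 0.3, H₁: p ≠ 0.3
Standard error: SE = √(p₀(1-p₀)/n) = √(0.3×0.7/260) = 0.028420
z-statistic: z = (p̂ - p₀)/SE = (0.348 - 0.3)/0.028420 = 1.6890
Critical value: z_0.05 = ±1.645
p-value = 0.0912
Decision: reject H₀ at α = 0.1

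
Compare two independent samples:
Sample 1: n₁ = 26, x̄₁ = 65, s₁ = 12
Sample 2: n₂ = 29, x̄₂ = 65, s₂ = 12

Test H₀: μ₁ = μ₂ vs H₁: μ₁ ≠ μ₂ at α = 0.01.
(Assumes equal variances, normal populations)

Pooled variance: s²_p = [25×12² + 28×12²]/(53) = 144.0000
s_p = 12.0000
SE = s_p×√(1/n₁ + 1/n₂) = 12.0000×√(1/26 + 1/29) = 3.2410
t = (x̄₁ - x̄₂)/SE = (65 - 65)/3.2410 = 0.0000
df = 53, t-critical = ±2.672
Decision: fail to reject H₀

Answer: t = 0.0000, fail to reject H₀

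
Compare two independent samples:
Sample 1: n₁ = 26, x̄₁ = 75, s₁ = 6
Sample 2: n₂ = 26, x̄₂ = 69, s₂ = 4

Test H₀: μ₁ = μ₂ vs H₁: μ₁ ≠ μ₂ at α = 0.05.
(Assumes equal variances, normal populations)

Answer: t = 4.2427, reject H₀

Derivation:
Pooled variance: s²_p = [25×6² + 25×4²]/(50) = 26.0000
s_p = 5.0990
SE = s_p×√(1/n₁ + 1/n₂) = 5.0990×√(1/26 + 1/26) = 1.4142
t = (x̄₁ - x̄₂)/SE = (75 - 69)/1.4142 = 4.2427
df = 50, t-critical = ±2.009
Decision: reject H₀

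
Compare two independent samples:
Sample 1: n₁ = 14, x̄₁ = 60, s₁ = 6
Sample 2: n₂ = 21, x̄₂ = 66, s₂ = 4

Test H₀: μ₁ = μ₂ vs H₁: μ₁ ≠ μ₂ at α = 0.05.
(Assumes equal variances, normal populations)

Answer: t = -3.5587, reject H₀

Derivation:
Pooled variance: s²_p = [13×6² + 20×4²]/(33) = 23.8788
s_p = 4.8866
SE = s_p×√(1/n₁ + 1/n₂) = 4.8866×√(1/14 + 1/21) = 1.6860
t = (x̄₁ - x̄₂)/SE = (60 - 66)/1.6860 = -3.5587
df = 33, t-critical = ±2.035
Decision: reject H₀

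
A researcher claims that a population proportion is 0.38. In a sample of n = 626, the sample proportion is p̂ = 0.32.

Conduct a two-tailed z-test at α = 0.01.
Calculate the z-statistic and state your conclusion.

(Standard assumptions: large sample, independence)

H₀: p = 0.38, H₁: p ≠ 0.38
Standard error: SE = √(p₀(1-p₀)/n) = √(0.38×0.62/626) = 0.019400
z-statistic: z = (p̂ - p₀)/SE = (0.32 - 0.38)/0.019400 = -3.0928
Critical value: z_0.005 = ±2.576
p-value = 0.0020
Decision: reject H₀ at α = 0.01

Answer: z = -3.0928, reject H₀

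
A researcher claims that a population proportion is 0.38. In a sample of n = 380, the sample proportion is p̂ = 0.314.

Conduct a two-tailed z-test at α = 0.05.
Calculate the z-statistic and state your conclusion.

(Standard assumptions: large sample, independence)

Answer: z = -2.6506, reject H₀

Derivation:
H₀: p = 0.38, H₁: p ≠ 0.38
Standard error: SE = √(p₀(1-p₀)/n) = √(0.38×0.62/380) = 0.024900
z-statistic: z = (p̂ - p₀)/SE = (0.314 - 0.38)/0.024900 = -2.6506
Critical value: z_0.025 = ±1.960
p-value = 0.0080
Decision: reject H₀ at α = 0.05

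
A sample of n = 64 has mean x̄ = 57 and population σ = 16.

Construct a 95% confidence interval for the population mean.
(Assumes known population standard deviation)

Confidence level: 95%, α = 0.05
z_0.025 = 1.960
SE = σ/√n = 16/√64 = 2.0000
Margin of error = 1.960 × 2.0000 = 3.9200
CI: x̄ ± margin = 57 ± 3.9200
CI: (53.0800, 60.9200)

Answer: (53.0800, 60.9200)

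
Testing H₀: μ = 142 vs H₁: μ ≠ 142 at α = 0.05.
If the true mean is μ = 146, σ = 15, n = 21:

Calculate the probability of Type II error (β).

SE = σ/√n = 15/√21 = 3.2733
Critical values: μ₀ ± z_0.025×SE = 142 ± 1.960×3.2733
Acceptance region: (135.5843, 148.4157)
Under H₁ (μ = 146): z_high = (148.4157 - 146)/3.2733 = 0.7380, z_low = (135.5843 - 146)/3.2733 = -3.1820
β = P(not reject | H₁) = Φ(0.7380) - Φ(-3.1820) ≈ 0.7690

Answer: β ≈ 0.7690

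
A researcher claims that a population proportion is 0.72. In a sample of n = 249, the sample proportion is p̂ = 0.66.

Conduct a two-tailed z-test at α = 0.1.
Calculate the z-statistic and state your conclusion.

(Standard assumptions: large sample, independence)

Answer: z = -2.1087, reject H₀

Derivation:
H₀: p = 0.72, H₁: p ≠ 0.72
Standard error: SE = √(p₀(1-p₀)/n) = √(0.72×0.28/249) = 0.028454
z-statistic: z = (p̂ - p₀)/SE = (0.66 - 0.72)/0.028454 = -2.1087
Critical value: z_0.05 = ±1.645
p-value = 0.0350
Decision: reject H₀ at α = 0.1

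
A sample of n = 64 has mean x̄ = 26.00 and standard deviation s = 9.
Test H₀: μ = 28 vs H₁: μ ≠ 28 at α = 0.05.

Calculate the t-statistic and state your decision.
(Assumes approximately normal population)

Answer: t = -1.7778, fail to reject H₀

Derivation:
df = n - 1 = 63
SE = s/√n = 9/√64 = 1.1250
t = (x̄ - μ₀)/SE = (26.00 - 28)/1.1250 = -1.7778
Critical value: t_{0.025,63} = ±1.998
p-value ≈ 0.0803
Decision: fail to reject H₀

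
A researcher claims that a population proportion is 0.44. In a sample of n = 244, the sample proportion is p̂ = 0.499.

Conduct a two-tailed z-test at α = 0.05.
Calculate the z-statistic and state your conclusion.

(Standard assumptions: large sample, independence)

H₀: p = 0.44, H₁: p ≠ 0.44
Standard error: SE = √(p₀(1-p₀)/n) = √(0.44×0.56/244) = 0.031778
z-statistic: z = (p̂ - p₀)/SE = (0.499 - 0.44)/0.031778 = 1.8566
Critical value: z_0.025 = ±1.960
p-value = 0.0634
Decision: fail to reject H₀ at α = 0.05

Answer: z = 1.8566, fail to reject H₀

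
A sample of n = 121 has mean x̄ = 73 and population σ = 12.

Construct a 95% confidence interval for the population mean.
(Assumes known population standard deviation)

Answer: (70.8618, 75.1382)

Derivation:
Confidence level: 95%, α = 0.05
z_0.025 = 1.960
SE = σ/√n = 12/√121 = 1.0909
Margin of error = 1.960 × 1.0909 = 2.1382
CI: x̄ ± margin = 73 ± 2.1382
CI: (70.8618, 75.1382)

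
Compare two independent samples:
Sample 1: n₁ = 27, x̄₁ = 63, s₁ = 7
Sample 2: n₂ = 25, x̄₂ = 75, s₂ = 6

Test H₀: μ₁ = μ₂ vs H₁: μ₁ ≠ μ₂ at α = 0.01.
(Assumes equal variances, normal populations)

Answer: t = -6.6116, reject H₀

Derivation:
Pooled variance: s²_p = [26×7² + 24×6²]/(50) = 42.7600
s_p = 6.5391
SE = s_p×√(1/n₁ + 1/n₂) = 6.5391×√(1/27 + 1/25) = 1.8150
t = (x̄₁ - x̄₂)/SE = (63 - 75)/1.8150 = -6.6116
df = 50, t-critical = ±2.678
Decision: reject H₀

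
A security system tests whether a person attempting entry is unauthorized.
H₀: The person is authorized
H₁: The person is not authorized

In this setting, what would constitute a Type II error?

Answer: Granting entry to an unauthorized person

Derivation:
Type I error: rejecting H₀ when it is actually true (false positive).
Type II error: failing to reject H₀ when H₁ is actually true (false negative).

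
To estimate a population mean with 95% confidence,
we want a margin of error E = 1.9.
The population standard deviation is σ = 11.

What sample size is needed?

z_0.025 = 1.960
n = (z×σ/E)² = (1.960×11/1.9)²
n = 128.7628
Round up: n = 129

Answer: n = 129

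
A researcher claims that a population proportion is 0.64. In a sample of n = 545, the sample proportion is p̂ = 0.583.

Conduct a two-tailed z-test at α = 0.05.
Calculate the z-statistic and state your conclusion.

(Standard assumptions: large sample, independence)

H₀: p = 0.64, H₁: p ≠ 0.64
Standard error: SE = √(p₀(1-p₀)/n) = √(0.64×0.36/545) = 0.020561
z-statistic: z = (p̂ - p₀)/SE = (0.583 - 0.64)/0.020561 = -2.7722
Critical value: z_0.025 = ±1.960
p-value = 0.0056
Decision: reject H₀ at α = 0.05

Answer: z = -2.7722, reject H₀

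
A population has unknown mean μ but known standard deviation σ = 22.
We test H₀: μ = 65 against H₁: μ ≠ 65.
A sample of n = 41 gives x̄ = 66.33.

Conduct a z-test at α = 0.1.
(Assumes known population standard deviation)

Answer: z = 0.3871, fail to reject H₀

Derivation:
Standard error: SE = σ/√n = 22/√41 = 3.4358
z-statistic: z = (x̄ - μ₀)/SE = (66.33 - 65)/3.4358 = 0.3871
Critical value: ±1.645
p-value = 0.6987
Decision: fail to reject H₀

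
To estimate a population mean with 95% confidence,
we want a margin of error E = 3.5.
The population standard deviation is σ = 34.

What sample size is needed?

Answer: n = 363

Derivation:
z_0.025 = 1.960
n = (z×σ/E)² = (1.960×34/3.5)²
n = 362.5216
Round up: n = 363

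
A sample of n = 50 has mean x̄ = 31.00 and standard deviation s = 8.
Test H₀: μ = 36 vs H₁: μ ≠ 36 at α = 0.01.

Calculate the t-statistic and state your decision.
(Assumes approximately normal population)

df = n - 1 = 49
SE = s/√n = 8/√50 = 1.1314
t = (x̄ - μ₀)/SE = (31.00 - 36)/1.1314 = -4.4193
Critical value: t_{0.005,49} = ±2.680
p-value ≈ 0.0001
Decision: reject H₀

Answer: t = -4.4193, reject H₀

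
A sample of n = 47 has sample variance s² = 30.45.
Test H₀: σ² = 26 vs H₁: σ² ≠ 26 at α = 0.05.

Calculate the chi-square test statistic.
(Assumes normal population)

df = n - 1 = 46
χ² = (n-1)s²/σ₀² = 46×30.45/26 = 53.8731
Critical values: χ²_{0.975,46} = 29.160, χ²_{0.025,46} = 66.617
Rejection region: χ² < 29.160 or χ² > 66.617
Decision: fail to reject H₀

Answer: χ² = 53.8731, fail to reject H₀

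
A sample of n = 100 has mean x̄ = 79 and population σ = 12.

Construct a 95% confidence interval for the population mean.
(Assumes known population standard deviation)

Answer: (76.6480, 81.3520)

Derivation:
Confidence level: 95%, α = 0.05
z_0.025 = 1.960
SE = σ/√n = 12/√100 = 1.2000
Margin of error = 1.960 × 1.2000 = 2.3520
CI: x̄ ± margin = 79 ± 2.3520
CI: (76.6480, 81.3520)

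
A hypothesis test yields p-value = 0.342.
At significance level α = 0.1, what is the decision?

Answer: fail to reject H₀

Derivation:
Compare p-value to α:
0.342 ≥ 0.1
Decision: fail to reject H₀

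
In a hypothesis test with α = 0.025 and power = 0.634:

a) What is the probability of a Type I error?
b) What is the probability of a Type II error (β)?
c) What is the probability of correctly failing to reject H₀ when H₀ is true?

a) Type I error probability = α = 0.025
b) Power = P(reject H₀ | H₁ true) = 1 - β = 0.634, so Type II error probability = β = 1 - Power = 0.366
c) P(fail to reject H₀ | H₀ true) = 1 - α = 0.975

Answer: a) 0.025, b) 0.366, c) 0.975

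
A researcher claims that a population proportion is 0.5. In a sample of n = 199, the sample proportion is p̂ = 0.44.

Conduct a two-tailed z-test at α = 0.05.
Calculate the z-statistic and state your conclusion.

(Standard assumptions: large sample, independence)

Answer: z = -1.6928, fail to reject H₀

Derivation:
H₀: p = 0.5, H₁: p ≠ 0.5
Standard error: SE = √(p₀(1-p₀)/n) = √(0.5×0.5/199) = 0.035444
z-statistic: z = (p̂ - p₀)/SE = (0.44 - 0.5)/0.035444 = -1.6928
Critical value: z_0.025 = ±1.960
p-value = 0.0905
Decision: fail to reject H₀ at α = 0.05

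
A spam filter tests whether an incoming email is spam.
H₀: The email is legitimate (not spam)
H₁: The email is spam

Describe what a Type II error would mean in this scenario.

Answer: Letting a spam email through to the inbox

Derivation:
Type I error: rejecting H₀ when it is actually true (false positive).
Type II error: failing to reject H₀ when H₁ is actually true (false negative).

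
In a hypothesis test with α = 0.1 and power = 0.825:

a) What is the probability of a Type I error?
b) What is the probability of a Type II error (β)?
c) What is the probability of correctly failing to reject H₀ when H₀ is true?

a) Type I error probability = α = 0.1
b) Power = P(reject H₀ | H₁ true) = 1 - β = 0.825, so Type II error probability = β = 1 - Power = 0.175
c) P(fail to reject H₀ | H₀ true) = 1 - α = 0.9

Answer: a) 0.1, b) 0.175, c) 0.9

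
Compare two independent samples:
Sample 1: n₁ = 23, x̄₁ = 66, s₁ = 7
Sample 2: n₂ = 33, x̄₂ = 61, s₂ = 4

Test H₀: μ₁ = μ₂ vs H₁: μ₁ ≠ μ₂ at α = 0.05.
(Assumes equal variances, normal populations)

Pooled variance: s²_p = [22×7² + 32×4²]/(54) = 29.4444
s_p = 5.4263
SE = s_p×√(1/n₁ + 1/n₂) = 5.4263×√(1/23 + 1/33) = 1.4739
t = (x̄₁ - x̄₂)/SE = (66 - 61)/1.4739 = 3.3924
df = 54, t-critical = ±2.005
Decision: reject H₀

Answer: t = 3.3924, reject H₀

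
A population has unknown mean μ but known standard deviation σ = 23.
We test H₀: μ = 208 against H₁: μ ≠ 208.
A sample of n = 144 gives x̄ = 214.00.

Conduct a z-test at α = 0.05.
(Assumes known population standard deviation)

Answer: z = 3.1304, reject H₀

Derivation:
Standard error: SE = σ/√n = 23/√144 = 1.9167
z-statistic: z = (x̄ - μ₀)/SE = (214.00 - 208)/1.9167 = 3.1304
Critical value: ±1.960
p-value = 0.0017
Decision: reject H₀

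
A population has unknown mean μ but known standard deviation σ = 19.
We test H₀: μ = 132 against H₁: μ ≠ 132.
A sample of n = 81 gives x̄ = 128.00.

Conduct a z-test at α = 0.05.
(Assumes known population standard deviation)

Answer: z = -1.8947, fail to reject H₀

Derivation:
Standard error: SE = σ/√n = 19/√81 = 2.1111
z-statistic: z = (x̄ - μ₀)/SE = (128.00 - 132)/2.1111 = -1.8947
Critical value: ±1.960
p-value = 0.0581
Decision: fail to reject H₀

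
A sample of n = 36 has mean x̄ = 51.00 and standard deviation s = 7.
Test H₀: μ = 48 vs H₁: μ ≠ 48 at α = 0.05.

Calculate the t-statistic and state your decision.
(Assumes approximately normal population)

Answer: t = 2.5714, reject H₀

Derivation:
df = n - 1 = 35
SE = s/√n = 7/√36 = 1.1667
t = (x̄ - μ₀)/SE = (51.00 - 48)/1.1667 = 2.5714
Critical value: t_{0.025,35} = ±2.030
p-value ≈ 0.0145
Decision: reject H₀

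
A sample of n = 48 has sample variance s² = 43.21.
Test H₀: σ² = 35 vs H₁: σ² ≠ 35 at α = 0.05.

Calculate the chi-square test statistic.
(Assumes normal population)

df = n - 1 = 47
χ² = (n-1)s²/σ₀² = 47×43.21/35 = 58.0249
Critical values: χ²_{0.975,47} = 29.956, χ²_{0.025,47} = 67.821
Rejection region: χ² < 29.956 or χ² > 67.821
Decision: fail to reject H₀

Answer: χ² = 58.0249, fail to reject H₀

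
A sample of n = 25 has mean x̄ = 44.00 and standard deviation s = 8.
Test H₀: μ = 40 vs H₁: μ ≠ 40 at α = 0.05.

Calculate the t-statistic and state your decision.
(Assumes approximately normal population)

df = n - 1 = 24
SE = s/√n = 8/√25 = 1.6000
t = (x̄ - μ₀)/SE = (44.00 - 40)/1.6000 = 2.5000
Critical value: t_{0.025,24} = ±2.064
p-value ≈ 0.0197
Decision: reject H₀

Answer: t = 2.5000, reject H₀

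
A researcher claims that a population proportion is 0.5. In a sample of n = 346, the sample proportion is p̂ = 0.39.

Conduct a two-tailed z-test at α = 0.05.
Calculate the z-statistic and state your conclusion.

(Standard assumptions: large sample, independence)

H₀: p = 0.5, H₁: p ≠ 0.5
Standard error: SE = √(p₀(1-p₀)/n) = √(0.5×0.5/346) = 0.026880
z-statistic: z = (p̂ - p₀)/SE = (0.39 - 0.5)/0.026880 = -4.0923
Critical value: z_0.025 = ±1.960
p-value < 0.0001
Decision: reject H₀ at α = 0.05

Answer: z = -4.0923, reject H₀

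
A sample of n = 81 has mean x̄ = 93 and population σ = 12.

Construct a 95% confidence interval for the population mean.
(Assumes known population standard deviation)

Confidence level: 95%, α = 0.05
z_0.025 = 1.960
SE = σ/√n = 12/√81 = 1.3333
Margin of error = 1.960 × 1.3333 = 2.6133
CI: x̄ ± margin = 93 ± 2.6133
CI: (90.3867, 95.6133)

Answer: (90.3867, 95.6133)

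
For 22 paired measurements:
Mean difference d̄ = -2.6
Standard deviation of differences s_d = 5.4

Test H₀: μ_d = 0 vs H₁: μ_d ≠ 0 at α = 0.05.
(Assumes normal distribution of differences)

Answer: t = -2.2583, reject H₀

Derivation:
df = n - 1 = 21
SE = s_d/√n = 5.4/√22 = 1.1513
t = d̄/SE = -2.6/1.1513 = -2.2583
Critical value: t_{0.025,21} = ±2.080
p-value ≈ 0.0347
Decision: reject H₀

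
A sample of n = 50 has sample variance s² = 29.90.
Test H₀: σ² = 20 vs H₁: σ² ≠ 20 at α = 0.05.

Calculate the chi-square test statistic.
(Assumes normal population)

Answer: χ² = 73.2550, reject H₀

Derivation:
df = n - 1 = 49
χ² = (n-1)s²/σ₀² = 49×29.90/20 = 73.2550
Critical values: χ²_{0.975,49} = 31.555, χ²_{0.025,49} = 70.222
Rejection region: χ² < 31.555 or χ² > 70.222
Decision: reject H₀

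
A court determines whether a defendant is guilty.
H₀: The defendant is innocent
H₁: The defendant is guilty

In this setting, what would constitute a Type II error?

Type I error (α): Rejecting H₀ when H₀ is true
Type II error (β): Failing to reject H₀ when H₁ is true

Answer: Acquitting a guilty person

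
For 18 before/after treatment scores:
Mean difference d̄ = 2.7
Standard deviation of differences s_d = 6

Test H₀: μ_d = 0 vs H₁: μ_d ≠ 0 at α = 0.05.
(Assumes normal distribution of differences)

Answer: t = 1.9092, fail to reject H₀

Derivation:
df = n - 1 = 17
SE = s_d/√n = 6/√18 = 1.4142
t = d̄/SE = 2.7/1.4142 = 1.9092
Critical value: t_{0.025,17} = ±2.110
p-value ≈ 0.0733
Decision: fail to reject H₀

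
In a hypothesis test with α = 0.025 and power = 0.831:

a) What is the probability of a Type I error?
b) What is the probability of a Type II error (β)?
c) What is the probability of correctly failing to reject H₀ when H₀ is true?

a) Type I error probability = α = 0.025
b) Power = P(reject H₀ | H₁ true) = 1 - β = 0.831, so Type II error probability = β = 1 - Power = 0.169
c) P(fail to reject H₀ | H₀ true) = 1 - α = 0.975

Answer: a) 0.025, b) 0.169, c) 0.975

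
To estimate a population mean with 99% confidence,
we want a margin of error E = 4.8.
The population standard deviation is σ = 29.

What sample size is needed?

Answer: n = 243

Derivation:
z_0.005 = 2.576
n = (z×σ/E)² = (2.576×29/4.8)²
n = 242.2173
Round up: n = 243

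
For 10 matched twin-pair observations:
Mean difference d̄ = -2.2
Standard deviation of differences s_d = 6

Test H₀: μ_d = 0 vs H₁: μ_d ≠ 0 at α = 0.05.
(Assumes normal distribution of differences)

df = n - 1 = 9
SE = s_d/√n = 6/√10 = 1.8974
t = d̄/SE = -2.2/1.8974 = -1.1595
Critical value: t_{0.025,9} = ±2.262
p-value ≈ 0.2761
Decision: fail to reject H₀

Answer: t = -1.1595, fail to reject H₀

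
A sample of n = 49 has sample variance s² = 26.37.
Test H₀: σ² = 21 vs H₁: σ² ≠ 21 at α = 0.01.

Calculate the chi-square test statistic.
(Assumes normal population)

Answer: χ² = 60.2743, fail to reject H₀

Derivation:
df = n - 1 = 48
χ² = (n-1)s²/σ₀² = 48×26.37/21 = 60.2743
Critical values: χ²_{0.995,48} = 26.511, χ²_{0.005,48} = 76.969
Rejection region: χ² < 26.511 or χ² > 76.969
Decision: fail to reject H₀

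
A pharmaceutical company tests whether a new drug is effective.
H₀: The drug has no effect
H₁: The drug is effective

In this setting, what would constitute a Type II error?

Answer: Failing to detect the drug's effect when it actually works

Derivation:
Type I error (α): Rejecting H₀ when H₀ is true
Type II error (β): Failing to reject H₀ when H₁ is true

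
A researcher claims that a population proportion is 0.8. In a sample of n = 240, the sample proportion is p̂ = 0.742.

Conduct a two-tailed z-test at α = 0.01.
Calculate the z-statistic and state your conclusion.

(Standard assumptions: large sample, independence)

Answer: z = -2.2463, fail to reject H₀

Derivation:
H₀: p = 0.8, H₁: p ≠ 0.8
Standard error: SE = √(p₀(1-p₀)/n) = √(0.8×0.2/240) = 0.025820
z-statistic: z = (p̂ - p₀)/SE = (0.742 - 0.8)/0.025820 = -2.2463
Critical value: z_0.005 = ±2.576
p-value = 0.0247
Decision: fail to reject H₀ at α = 0.01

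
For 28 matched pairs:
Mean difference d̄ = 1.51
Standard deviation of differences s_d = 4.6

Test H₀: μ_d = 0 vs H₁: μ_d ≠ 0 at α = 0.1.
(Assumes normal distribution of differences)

df = n - 1 = 27
SE = s_d/√n = 4.6/√28 = 0.8693
t = d̄/SE = 1.51/0.8693 = 1.7370
Critical value: t_{0.05,27} = ±1.703
p-value ≈ 0.0938
Decision: reject H₀

Answer: t = 1.7370, reject H₀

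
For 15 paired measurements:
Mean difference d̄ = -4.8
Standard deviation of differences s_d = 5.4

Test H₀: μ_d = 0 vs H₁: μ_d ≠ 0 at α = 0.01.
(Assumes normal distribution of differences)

df = n - 1 = 14
SE = s_d/√n = 5.4/√15 = 1.3943
t = d̄/SE = -4.8/1.3943 = -3.4426
Critical value: t_{0.005,14} = ±2.977
p-value ≈ 0.0040
Decision: reject H₀

Answer: t = -3.4426, reject H₀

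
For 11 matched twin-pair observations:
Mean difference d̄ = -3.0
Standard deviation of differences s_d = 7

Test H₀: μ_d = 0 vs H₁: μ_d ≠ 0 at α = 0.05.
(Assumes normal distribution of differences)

Answer: t = -1.4214, fail to reject H₀

Derivation:
df = n - 1 = 10
SE = s_d/√n = 7/√11 = 2.1106
t = d̄/SE = -3.0/2.1106 = -1.4214
Critical value: t_{0.025,10} = ±2.228
p-value ≈ 0.1856
Decision: fail to reject H₀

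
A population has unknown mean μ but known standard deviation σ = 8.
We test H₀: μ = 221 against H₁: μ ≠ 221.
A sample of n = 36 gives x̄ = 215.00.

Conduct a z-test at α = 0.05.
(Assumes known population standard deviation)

Standard error: SE = σ/√n = 8/√36 = 1.3333
z-statistic: z = (x̄ - μ₀)/SE = (215.00 - 221)/1.3333 = -4.5001
Critical value: ±1.960
p-value < 0.0001
Decision: reject H₀

Answer: z = -4.5001, reject H₀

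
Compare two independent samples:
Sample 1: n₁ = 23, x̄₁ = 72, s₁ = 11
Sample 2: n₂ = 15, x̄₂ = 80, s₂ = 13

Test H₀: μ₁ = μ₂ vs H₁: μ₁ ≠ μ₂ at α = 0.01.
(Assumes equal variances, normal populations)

Pooled variance: s²_p = [22×11² + 14×13²]/(36) = 139.6667
s_p = 11.8181
SE = s_p×√(1/n₁ + 1/n₂) = 11.8181×√(1/23 + 1/15) = 3.9222
t = (x̄₁ - x̄₂)/SE = (72 - 80)/3.9222 = -2.0397
df = 36, t-critical = ±2.719
Decision: fail to reject H₀

Answer: t = -2.0397, fail to reject H₀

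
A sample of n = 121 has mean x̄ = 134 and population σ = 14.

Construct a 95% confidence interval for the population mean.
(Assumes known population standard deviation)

Answer: (131.5055, 136.4945)

Derivation:
Confidence level: 95%, α = 0.05
z_0.025 = 1.960
SE = σ/√n = 14/√121 = 1.2727
Margin of error = 1.960 × 1.2727 = 2.4945
CI: x̄ ± margin = 134 ± 2.4945
CI: (131.5055, 136.4945)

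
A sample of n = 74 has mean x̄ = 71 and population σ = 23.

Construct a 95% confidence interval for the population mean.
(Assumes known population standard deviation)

Answer: (65.7595, 76.2405)

Derivation:
Confidence level: 95%, α = 0.05
z_0.025 = 1.960
SE = σ/√n = 23/√74 = 2.6737
Margin of error = 1.960 × 2.6737 = 5.2405
CI: x̄ ± margin = 71 ± 5.2405
CI: (65.7595, 76.2405)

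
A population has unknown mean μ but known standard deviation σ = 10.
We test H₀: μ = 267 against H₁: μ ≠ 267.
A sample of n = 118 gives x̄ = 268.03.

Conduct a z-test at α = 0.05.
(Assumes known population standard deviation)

Answer: z = 1.1188, fail to reject H₀

Derivation:
Standard error: SE = σ/√n = 10/√118 = 0.9206
z-statistic: z = (x̄ - μ₀)/SE = (268.03 - 267)/0.9206 = 1.1188
Critical value: ±1.960
p-value = 0.2632
Decision: fail to reject H₀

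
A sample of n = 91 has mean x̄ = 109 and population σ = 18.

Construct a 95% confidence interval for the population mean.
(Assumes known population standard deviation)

Confidence level: 95%, α = 0.05
z_0.025 = 1.960
SE = σ/√n = 18/√91 = 1.8869
Margin of error = 1.960 × 1.8869 = 3.6983
CI: x̄ ± margin = 109 ± 3.6983
CI: (105.3017, 112.6983)

Answer: (105.3017, 112.6983)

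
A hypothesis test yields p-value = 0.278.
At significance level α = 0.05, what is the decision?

Compare p-value to α:
0.278 ≥ 0.05
Decision: fail to reject H₀

Answer: fail to reject H₀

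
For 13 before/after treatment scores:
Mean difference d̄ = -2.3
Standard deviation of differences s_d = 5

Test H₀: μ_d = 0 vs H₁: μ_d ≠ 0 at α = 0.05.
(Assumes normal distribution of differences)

df = n - 1 = 12
SE = s_d/√n = 5/√13 = 1.3868
t = d̄/SE = -2.3/1.3868 = -1.6585
Critical value: t_{0.025,12} = ±2.179
p-value ≈ 0.1231
Decision: fail to reject H₀

Answer: t = -1.6585, fail to reject H₀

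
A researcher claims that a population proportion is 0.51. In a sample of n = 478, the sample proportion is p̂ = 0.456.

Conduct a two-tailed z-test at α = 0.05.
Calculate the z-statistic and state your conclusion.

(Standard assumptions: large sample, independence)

H₀: p = 0.51, H₁: p ≠ 0.51
Standard error: SE = √(p₀(1-p₀)/n) = √(0.51×0.49/478) = 0.022865
z-statistic: z = (p̂ - p₀)/SE = (0.456 - 0.51)/0.022865 = -2.3617
Critical value: z_0.025 = ±1.960
p-value = 0.0182
Decision: reject H₀ at α = 0.05

Answer: z = -2.3617, reject H₀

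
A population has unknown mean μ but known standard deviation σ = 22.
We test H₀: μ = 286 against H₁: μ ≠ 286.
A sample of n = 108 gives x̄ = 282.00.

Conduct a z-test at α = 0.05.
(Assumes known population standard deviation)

Answer: z = -1.8895, fail to reject H₀

Derivation:
Standard error: SE = σ/√n = 22/√108 = 2.1170
z-statistic: z = (x̄ - μ₀)/SE = (282.00 - 286)/2.1170 = -1.8895
Critical value: ±1.960
p-value = 0.0588
Decision: fail to reject H₀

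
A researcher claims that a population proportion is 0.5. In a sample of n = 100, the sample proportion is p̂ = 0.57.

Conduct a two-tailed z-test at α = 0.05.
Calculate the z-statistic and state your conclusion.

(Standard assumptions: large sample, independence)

H₀: p = 0.5, H₁: p ≠ 0.5
Standard error: SE = √(p₀(1-p₀)/n) = √(0.5×0.5/100) = 0.050000
z-statistic: z = (p̂ - p₀)/SE = (0.57 - 0.5)/0.050000 = 1.4000
Critical value: z_0.025 = ±1.960
p-value = 0.1615
Decision: fail to reject H₀ at α = 0.05

Answer: z = 1.4000, fail to reject H₀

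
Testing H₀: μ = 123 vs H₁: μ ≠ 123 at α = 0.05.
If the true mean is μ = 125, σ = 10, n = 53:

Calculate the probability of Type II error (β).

Answer: β ≈ 0.6926

Derivation:
SE = σ/√n = 10/√53 = 1.3736
Critical values: μ₀ ± z_0.025×SE = 123 ± 1.960×1.3736
Acceptance region: (120.3077, 125.6923)
Under H₁ (μ = 125): z_high = (125.6923 - 125)/1.3736 = 0.5040, z_low = (120.3077 - 125)/1.3736 = -3.4161
β = P(not reject | H₁) = Φ(0.5040) - Φ(-3.4161) ≈ 0.6926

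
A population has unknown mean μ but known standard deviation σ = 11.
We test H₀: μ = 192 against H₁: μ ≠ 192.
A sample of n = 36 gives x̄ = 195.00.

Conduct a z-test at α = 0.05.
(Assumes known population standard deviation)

Standard error: SE = σ/√n = 11/√36 = 1.8333
z-statistic: z = (x̄ - μ₀)/SE = (195.00 - 192)/1.8333 = 1.6364
Critical value: ±1.960
p-value = 0.1018
Decision: fail to reject H₀

Answer: z = 1.6364, fail to reject H₀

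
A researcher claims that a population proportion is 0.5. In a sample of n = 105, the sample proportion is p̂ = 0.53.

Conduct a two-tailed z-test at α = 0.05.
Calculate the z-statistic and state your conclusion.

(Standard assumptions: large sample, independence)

H₀: p = 0.5, H₁: p ≠ 0.5
Standard error: SE = √(p₀(1-p₀)/n) = √(0.5×0.5/105) = 0.048795
z-statistic: z = (p̂ - p₀)/SE = (0.53 - 0.5)/0.048795 = 0.6148
Critical value: z_0.025 = ±1.960
p-value = 0.5387
Decision: fail to reject H₀ at α = 0.05

Answer: z = 0.6148, fail to reject H₀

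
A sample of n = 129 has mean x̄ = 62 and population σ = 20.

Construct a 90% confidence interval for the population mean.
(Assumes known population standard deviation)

Confidence level: 90%, α = 0.1
z_0.05 = 1.645
SE = σ/√n = 20/√129 = 1.7609
Margin of error = 1.645 × 1.7609 = 2.8967
CI: x̄ ± margin = 62 ± 2.8967
CI: (59.1033, 64.8967)

Answer: (59.1033, 64.8967)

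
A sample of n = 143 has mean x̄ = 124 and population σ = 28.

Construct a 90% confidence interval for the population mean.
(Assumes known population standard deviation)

Confidence level: 90%, α = 0.1
z_0.05 = 1.645
SE = σ/√n = 28/√143 = 2.3415
Margin of error = 1.645 × 2.3415 = 3.8518
CI: x̄ ± margin = 124 ± 3.8518
CI: (120.1482, 127.8518)

Answer: (120.1482, 127.8518)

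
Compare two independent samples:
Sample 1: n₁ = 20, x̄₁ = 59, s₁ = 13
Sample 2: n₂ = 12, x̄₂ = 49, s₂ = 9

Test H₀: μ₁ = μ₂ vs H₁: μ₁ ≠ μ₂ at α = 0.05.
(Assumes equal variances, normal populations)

Answer: t = 2.3420, reject H₀

Derivation:
Pooled variance: s²_p = [19×13² + 11×9²]/(30) = 136.7333
s_p = 11.6933
SE = s_p×√(1/n₁ + 1/n₂) = 11.6933×√(1/20 + 1/12) = 4.2698
t = (x̄₁ - x̄₂)/SE = (59 - 49)/4.2698 = 2.3420
df = 30, t-critical = ±2.042
Decision: reject H₀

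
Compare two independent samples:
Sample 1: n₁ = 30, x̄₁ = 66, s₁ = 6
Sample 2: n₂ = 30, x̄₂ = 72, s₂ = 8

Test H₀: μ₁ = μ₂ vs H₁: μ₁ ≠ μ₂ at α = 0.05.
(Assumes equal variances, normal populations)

Pooled variance: s²_p = [29×6² + 29×8²]/(58) = 50.0000
s_p = 7.0711
SE = s_p×√(1/n₁ + 1/n₂) = 7.0711×√(1/30 + 1/30) = 1.8258
t = (x̄₁ - x̄₂)/SE = (66 - 72)/1.8258 = -3.2862
df = 58, t-critical = ±2.002
Decision: reject H₀

Answer: t = -3.2862, reject H₀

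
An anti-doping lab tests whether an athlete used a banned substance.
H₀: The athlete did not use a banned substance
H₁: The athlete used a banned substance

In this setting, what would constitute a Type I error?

Answer: Falsely accusing a clean athlete of doping

Derivation:
A Type I error (probability α) occurs when we reject a true H₀.
A Type II error (probability β) occurs when we fail to reject a false H₀.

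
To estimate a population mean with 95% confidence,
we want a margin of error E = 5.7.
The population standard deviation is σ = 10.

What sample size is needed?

Answer: n = 12

Derivation:
z_0.025 = 1.960
n = (z×σ/E)² = (1.960×10/5.7)²
n = 11.8239
Round up: n = 12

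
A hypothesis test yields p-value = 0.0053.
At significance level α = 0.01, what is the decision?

Compare p-value to α:
0.0053 < 0.01
Decision: reject H₀

Answer: reject H₀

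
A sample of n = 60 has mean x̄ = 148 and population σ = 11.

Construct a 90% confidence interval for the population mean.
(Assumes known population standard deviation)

Answer: (145.6639, 150.3361)

Derivation:
Confidence level: 90%, α = 0.1
z_0.05 = 1.645
SE = σ/√n = 11/√60 = 1.4201
Margin of error = 1.645 × 1.4201 = 2.3361
CI: x̄ ± margin = 148 ± 2.3361
CI: (145.6639, 150.3361)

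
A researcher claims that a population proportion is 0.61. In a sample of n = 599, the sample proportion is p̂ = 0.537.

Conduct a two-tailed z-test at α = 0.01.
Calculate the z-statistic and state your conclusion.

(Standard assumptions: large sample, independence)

H₀: p = 0.61, H₁: p ≠ 0.61
Standard error: SE = √(p₀(1-p₀)/n) = √(0.61×0.39/599) = 0.019929
z-statistic: z = (p̂ - p₀)/SE = (0.537 - 0.61)/0.019929 = -3.6630
Critical value: z_0.005 = ±2.576
p-value = 0.0002
Decision: reject H₀ at α = 0.01

Answer: z = -3.6630, reject H₀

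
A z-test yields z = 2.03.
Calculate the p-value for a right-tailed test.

Answer: p-value ≈ 0.0212

Derivation:
For z = 2.03:
p = P(Z > 2.03) = 1 - Φ(2.03) = 0.0212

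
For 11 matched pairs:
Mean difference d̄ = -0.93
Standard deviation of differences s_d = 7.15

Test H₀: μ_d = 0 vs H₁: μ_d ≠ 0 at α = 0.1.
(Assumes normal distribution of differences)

df = n - 1 = 10
SE = s_d/√n = 7.15/√11 = 2.1558
t = d̄/SE = -0.93/2.1558 = -0.4314
Critical value: t_{0.05,10} = ±1.812
p-value ≈ 0.6753
Decision: fail to reject H₀

Answer: t = -0.4314, fail to reject H₀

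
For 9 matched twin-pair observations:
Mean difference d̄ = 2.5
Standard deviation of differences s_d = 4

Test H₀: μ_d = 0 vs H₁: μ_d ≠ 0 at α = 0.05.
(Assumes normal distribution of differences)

Answer: t = 1.8750, fail to reject H₀

Derivation:
df = n - 1 = 8
SE = s_d/√n = 4/√9 = 1.3333
t = d̄/SE = 2.5/1.3333 = 1.8750
Critical value: t_{0.025,8} = ±2.306
p-value ≈ 0.0977
Decision: fail to reject H₀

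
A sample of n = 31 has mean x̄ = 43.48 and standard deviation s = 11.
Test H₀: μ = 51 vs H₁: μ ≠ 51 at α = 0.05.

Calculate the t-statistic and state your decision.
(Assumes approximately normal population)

Answer: t = -3.8062, reject H₀

Derivation:
df = n - 1 = 30
SE = s/√n = 11/√31 = 1.9757
t = (x̄ - μ₀)/SE = (43.48 - 51)/1.9757 = -3.8062
Critical value: t_{0.025,30} = ±2.042
p-value ≈ 0.0006
Decision: reject H₀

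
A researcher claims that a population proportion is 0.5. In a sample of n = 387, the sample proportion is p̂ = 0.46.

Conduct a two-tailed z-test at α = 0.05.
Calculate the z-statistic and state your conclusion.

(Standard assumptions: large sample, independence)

H₀: p = 0.5, H₁: p ≠ 0.5
Standard error: SE = √(p₀(1-p₀)/n) = √(0.5×0.5/387) = 0.025416
z-statistic: z = (p̂ - p₀)/SE = (0.46 - 0.5)/0.025416 = -1.5738
Critical value: z_0.025 = ±1.960
p-value = 0.1155
Decision: fail to reject H₀ at α = 0.05

Answer: z = -1.5738, fail to reject H₀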